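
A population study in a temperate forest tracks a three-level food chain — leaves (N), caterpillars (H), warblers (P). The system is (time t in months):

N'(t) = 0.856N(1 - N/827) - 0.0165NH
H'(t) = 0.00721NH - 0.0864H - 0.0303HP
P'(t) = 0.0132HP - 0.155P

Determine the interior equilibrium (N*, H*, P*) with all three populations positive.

N* ≈ 640, H* ≈ 11.7, P* ≈ 149

From dP/dt = 0: 0.0132H* = 0.155, so H* = 11.7.
From dN/dt = 0: 0.856(1 - N*/827) = 0.0165·11.7, giving N* = 827·(1 - 0.226) = 640.
From dH/dt = 0: 0.00721·640 - 0.0864 = 0.0303P*, so P* = 4.53/0.0303 = 149.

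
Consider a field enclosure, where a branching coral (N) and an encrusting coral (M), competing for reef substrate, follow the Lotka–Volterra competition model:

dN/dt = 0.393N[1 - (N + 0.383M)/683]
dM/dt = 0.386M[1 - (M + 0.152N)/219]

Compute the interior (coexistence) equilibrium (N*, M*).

N* ≈ 636, M* ≈ 122

Setting both brackets to zero gives the nullclines N + 0.383M = 683 and 0.152N + M = 219.
Substituting M = 219 - 0.152N into the first: N(1 - 0.383·0.152) = 683 - 0.383·219.
So N* = 599/0.942 = 636, and then M* = 219 - 0.152·636 = 122.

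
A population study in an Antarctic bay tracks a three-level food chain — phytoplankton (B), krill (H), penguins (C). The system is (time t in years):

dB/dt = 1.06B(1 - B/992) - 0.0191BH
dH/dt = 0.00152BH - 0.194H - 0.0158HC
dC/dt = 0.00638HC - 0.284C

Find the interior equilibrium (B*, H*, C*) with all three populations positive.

B* ≈ 196, H* ≈ 44.5, C* ≈ 6.61

From dC/dt = 0: 0.00638H* = 0.284, so H* = 44.5.
From dB/dt = 0: 1.06(1 - B*/992) = 0.0191·44.5, giving B* = 992·(1 - 0.802) = 196.
From dH/dt = 0: 0.00152·196 - 0.194 = 0.0158C*, so C* = 0.104/0.0158 = 6.61.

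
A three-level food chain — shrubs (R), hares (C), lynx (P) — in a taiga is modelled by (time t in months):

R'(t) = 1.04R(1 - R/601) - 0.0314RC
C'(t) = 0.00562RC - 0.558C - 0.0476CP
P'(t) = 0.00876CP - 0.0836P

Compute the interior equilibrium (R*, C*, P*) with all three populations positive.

R* ≈ 428, C* ≈ 9.54, P* ≈ 38.8

From dP/dt = 0: 0.00876C* = 0.0836, so C* = 9.54.
From dR/dt = 0: 1.04(1 - R*/601) = 0.0314·9.54, giving R* = 601·(1 - 0.288) = 428.
From dC/dt = 0: 0.00562·428 - 0.558 = 0.0476P*, so P* = 1.85/0.0476 = 38.8.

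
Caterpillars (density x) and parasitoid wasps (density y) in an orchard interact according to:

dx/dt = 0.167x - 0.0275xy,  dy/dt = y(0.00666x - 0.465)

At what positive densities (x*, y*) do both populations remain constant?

Set dy/dt = 0 with y > 0: 0.00666x - 0.465 = 0, so x* = 0.465/0.00666 = 69.8.
Set dx/dt = 0 with x > 0: 0.167 - 0.0275y = 0, so y* = 0.167/0.0275 = 6.07.

x* ≈ 69.8, y* ≈ 6.07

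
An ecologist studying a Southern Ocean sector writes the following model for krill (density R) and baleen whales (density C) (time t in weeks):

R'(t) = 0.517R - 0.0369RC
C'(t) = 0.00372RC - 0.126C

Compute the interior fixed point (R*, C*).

Set dC/dt = 0 with C > 0: 0.00372R - 0.126 = 0, so R* = 0.126/0.00372 = 33.9.
Set dR/dt = 0 with R > 0: 0.517 - 0.0369C = 0, so C* = 0.517/0.0369 = 14.

R* ≈ 33.9, C* ≈ 14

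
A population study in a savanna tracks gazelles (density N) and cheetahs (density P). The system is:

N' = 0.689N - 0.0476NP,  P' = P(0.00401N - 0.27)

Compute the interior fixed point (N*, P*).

Set dP/dt = 0 with P > 0: 0.00401N - 0.27 = 0, so N* = 0.27/0.00401 = 67.3.
Set dN/dt = 0 with N > 0: 0.689 - 0.0476P = 0, so P* = 0.689/0.0476 = 14.5.

N* ≈ 67.3, P* ≈ 14.5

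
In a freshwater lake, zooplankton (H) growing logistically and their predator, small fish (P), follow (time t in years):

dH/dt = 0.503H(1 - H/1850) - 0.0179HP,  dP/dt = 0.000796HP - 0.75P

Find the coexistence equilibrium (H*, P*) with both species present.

H* ≈ 942, P* ≈ 13.8

From dP/dt = 0 with P > 0: 0.000796H* = 0.75, so H* = 942.
Substitute into dH/dt = 0: 0.503(1 - 942/1850) = 0.0179P*.
The bracket is 0.491, giving P* = 0.247/0.0179 = 13.8.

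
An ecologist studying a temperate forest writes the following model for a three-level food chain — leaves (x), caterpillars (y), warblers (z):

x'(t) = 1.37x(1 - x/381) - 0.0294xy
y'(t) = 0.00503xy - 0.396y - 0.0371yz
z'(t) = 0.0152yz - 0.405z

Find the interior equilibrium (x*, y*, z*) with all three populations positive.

x* ≈ 163, y* ≈ 26.6, z* ≈ 11.4

From dz/dt = 0: 0.0152y* = 0.405, so y* = 26.6.
From dx/dt = 0: 1.37(1 - x*/381) = 0.0294·26.6, giving x* = 381·(1 - 0.572) = 163.
From dy/dt = 0: 0.00503·163 - 0.396 = 0.0371z*, so z* = 0.425/0.0371 = 11.4.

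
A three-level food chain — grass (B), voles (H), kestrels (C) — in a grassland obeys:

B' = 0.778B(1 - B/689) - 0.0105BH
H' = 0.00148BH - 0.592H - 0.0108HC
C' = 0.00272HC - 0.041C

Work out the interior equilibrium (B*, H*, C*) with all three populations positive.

From dC/dt = 0: 0.00272H* = 0.041, so H* = 15.1.
From dB/dt = 0: 0.778(1 - B*/689) = 0.0105·15.1, giving B* = 689·(1 - 0.203) = 549.
From dH/dt = 0: 0.00148·549 - 0.592 = 0.0108C*, so C* = 0.22/0.0108 = 20.4.

B* ≈ 549, H* ≈ 15.1, C* ≈ 20.4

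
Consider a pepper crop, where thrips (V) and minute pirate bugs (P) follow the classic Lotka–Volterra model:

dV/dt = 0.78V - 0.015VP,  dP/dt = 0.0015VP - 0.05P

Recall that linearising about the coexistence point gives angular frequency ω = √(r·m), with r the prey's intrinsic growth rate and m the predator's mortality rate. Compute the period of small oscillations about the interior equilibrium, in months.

T ≈ 31.8 months

Here r = 0.78 and m = 0.05, so r·m = 0.039.
ω = √0.039 = 0.197 per month, hence T = 2π/ω ≈ 31.8 months.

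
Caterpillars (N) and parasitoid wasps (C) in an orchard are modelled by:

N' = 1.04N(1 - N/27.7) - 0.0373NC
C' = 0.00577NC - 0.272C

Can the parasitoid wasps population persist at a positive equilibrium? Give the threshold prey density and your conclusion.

The predator equation gives dC/dt > 0 only when N > 0.272/0.00577 = 47.1.
Without the predator, N → K = 27.7. Since 27.7 < 47.1, the predator cannot invade.

Threshold N = 47.1; K < 47.1, so no, the predator goes extinct.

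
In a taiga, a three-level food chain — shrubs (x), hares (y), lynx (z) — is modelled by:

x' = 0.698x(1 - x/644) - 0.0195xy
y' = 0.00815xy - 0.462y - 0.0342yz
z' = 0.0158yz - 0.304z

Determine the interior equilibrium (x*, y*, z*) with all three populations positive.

From dz/dt = 0: 0.0158y* = 0.304, so y* = 19.2.
From dx/dt = 0: 0.698(1 - x*/644) = 0.0195·19.2, giving x* = 644·(1 - 0.538) = 298.
From dy/dt = 0: 0.00815·298 - 0.462 = 0.0342z*, so z* = 1.97/0.0342 = 57.5.

x* ≈ 298, y* ≈ 19.2, z* ≈ 57.5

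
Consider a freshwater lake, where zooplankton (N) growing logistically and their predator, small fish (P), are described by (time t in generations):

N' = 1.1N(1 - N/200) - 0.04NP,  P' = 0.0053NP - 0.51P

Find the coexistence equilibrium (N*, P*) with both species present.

N* ≈ 96.2, P* ≈ 14.3

From dP/dt = 0 with P > 0: 0.0053N* = 0.51, so N* = 96.2.
Substitute into dN/dt = 0: 1.1(1 - 96.2/200) = 0.04P*.
The bracket is 0.519, giving P* = 0.571/0.04 = 14.3.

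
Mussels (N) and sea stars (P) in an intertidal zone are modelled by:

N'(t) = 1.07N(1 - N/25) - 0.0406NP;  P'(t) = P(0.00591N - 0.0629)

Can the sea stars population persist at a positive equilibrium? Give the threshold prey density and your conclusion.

Threshold N = 10.6; K > 10.6, so yes, the predator persists.

The predator equation gives dP/dt > 0 only when N > 0.0629/0.00591 = 10.6.
Without the predator, N → K = 25. Since 25 > 10.6, the predator can invade and persist.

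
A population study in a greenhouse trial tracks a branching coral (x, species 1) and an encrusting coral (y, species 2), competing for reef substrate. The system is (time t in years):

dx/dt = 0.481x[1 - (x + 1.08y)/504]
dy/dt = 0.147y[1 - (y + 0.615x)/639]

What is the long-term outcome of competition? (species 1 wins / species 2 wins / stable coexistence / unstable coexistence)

Compare the nullcline intercepts: K1/α12 = 504/1.08 = 467 < K2 = 639; K2/α21 = 639/0.615 = 1040 > K1 = 504.
Since the inequalities point opposite ways, species 2 can invade but species 1 cannot.

species 2 excludes species 1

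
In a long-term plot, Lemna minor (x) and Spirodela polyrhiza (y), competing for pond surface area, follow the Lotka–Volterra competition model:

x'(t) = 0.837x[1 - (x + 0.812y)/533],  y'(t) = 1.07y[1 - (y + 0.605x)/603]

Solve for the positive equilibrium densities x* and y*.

Setting both brackets to zero gives the nullclines x + 0.812y = 533 and 0.605x + y = 603.
Substituting y = 603 - 0.605x into the first: x(1 - 0.812·0.605) = 533 - 0.812·603.
So x* = 43.4/0.509 = 85.2, and then y* = 603 - 0.605·85.2 = 551.

x* ≈ 85.2, y* ≈ 551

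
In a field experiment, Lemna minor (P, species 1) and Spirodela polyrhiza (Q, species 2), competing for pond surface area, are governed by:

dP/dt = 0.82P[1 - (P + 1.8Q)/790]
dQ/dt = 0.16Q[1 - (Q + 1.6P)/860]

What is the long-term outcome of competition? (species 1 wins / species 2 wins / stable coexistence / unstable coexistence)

Compare the nullcline intercepts: K1/α12 = 790/1.8 = 439 < K2 = 860; K2/α21 = 860/1.6 = 538 < K1 = 790.
Since both are reversed, neither can invade when rare; the interior point is a saddle.

unstable coexistence (outcome depends on initial conditions)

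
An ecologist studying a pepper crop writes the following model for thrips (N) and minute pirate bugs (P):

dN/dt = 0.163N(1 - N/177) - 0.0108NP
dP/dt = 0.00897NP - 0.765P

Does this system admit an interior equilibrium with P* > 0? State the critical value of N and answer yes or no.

Threshold N = 85.3; K > 85.3, so yes, the predator persists.

The predator equation gives dP/dt > 0 only when N > 0.765/0.00897 = 85.3.
Without the predator, N → K = 177. Since 177 > 85.3, the predator can invade and persist.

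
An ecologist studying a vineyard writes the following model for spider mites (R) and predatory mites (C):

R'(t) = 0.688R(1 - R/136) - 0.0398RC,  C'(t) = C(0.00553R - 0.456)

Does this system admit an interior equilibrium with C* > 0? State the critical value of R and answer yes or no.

The predator equation gives dC/dt > 0 only when R > 0.456/0.00553 = 82.5.
Without the predator, R → K = 136. Since 136 > 82.5, the predator can invade and persist.

Threshold R = 82.5; K > 82.5, so yes, the predator persists.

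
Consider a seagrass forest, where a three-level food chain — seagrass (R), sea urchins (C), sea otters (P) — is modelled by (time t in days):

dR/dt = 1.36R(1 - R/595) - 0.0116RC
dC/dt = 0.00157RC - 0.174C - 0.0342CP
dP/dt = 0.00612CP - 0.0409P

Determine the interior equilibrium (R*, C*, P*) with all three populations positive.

R* ≈ 561, C* ≈ 6.68, P* ≈ 20.7

From dP/dt = 0: 0.00612C* = 0.0409, so C* = 6.68.
From dR/dt = 0: 1.36(1 - R*/595) = 0.0116·6.68, giving R* = 595·(1 - 0.057) = 561.
From dC/dt = 0: 0.00157·561 - 0.174 = 0.0342P*, so P* = 0.707/0.0342 = 20.7.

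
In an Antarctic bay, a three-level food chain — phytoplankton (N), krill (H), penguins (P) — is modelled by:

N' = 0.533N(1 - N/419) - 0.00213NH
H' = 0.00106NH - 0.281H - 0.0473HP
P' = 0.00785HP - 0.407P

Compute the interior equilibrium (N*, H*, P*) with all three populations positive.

N* ≈ 332, H* ≈ 51.8, P* ≈ 1.5

From dP/dt = 0: 0.00785H* = 0.407, so H* = 51.8.
From dN/dt = 0: 0.533(1 - N*/419) = 0.00213·51.8, giving N* = 419·(1 - 0.207) = 332.
From dH/dt = 0: 0.00106·332 - 0.281 = 0.0473P*, so P* = 0.0711/0.0473 = 1.5.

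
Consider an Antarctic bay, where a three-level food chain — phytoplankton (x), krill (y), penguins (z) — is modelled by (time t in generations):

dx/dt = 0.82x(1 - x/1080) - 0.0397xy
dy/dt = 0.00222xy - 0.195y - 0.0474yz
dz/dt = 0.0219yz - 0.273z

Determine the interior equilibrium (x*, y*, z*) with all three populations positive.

x* ≈ 428, y* ≈ 12.5, z* ≈ 15.9

From dz/dt = 0: 0.0219y* = 0.273, so y* = 12.5.
From dx/dt = 0: 0.82(1 - x*/1080) = 0.0397·12.5, giving x* = 1080·(1 - 0.604) = 428.
From dy/dt = 0: 0.00222·428 - 0.195 = 0.0474z*, so z* = 0.756/0.0474 = 15.9.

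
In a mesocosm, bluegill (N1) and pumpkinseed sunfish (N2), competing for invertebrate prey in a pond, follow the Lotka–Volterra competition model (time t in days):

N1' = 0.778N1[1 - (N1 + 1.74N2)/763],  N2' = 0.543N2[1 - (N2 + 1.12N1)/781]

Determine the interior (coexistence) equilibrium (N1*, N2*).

Setting both brackets to zero gives the nullclines N1 + 1.74N2 = 763 and 1.12N1 + N2 = 781.
Substituting N2 = 781 - 1.12N1 into the first: N1(1 - 1.74·1.12) = 763 - 1.74·781.
So N1* = -596/-0.949 = 628, and then N2* = 781 - 1.12·628 = 77.5.

N1* ≈ 628, N2* ≈ 77.5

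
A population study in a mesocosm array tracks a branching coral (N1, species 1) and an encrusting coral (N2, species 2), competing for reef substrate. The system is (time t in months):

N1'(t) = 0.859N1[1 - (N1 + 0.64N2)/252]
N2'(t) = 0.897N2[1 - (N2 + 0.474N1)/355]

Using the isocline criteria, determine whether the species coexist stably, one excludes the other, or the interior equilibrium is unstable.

Compare the nullcline intercepts: K1/α12 = 252/0.64 = 394 > K2 = 355; K2/α21 = 355/0.474 = 749 > K1 = 252.
Since both inequalities hold, each species can invade when rare, so the interior equilibrium is stable.

stable coexistence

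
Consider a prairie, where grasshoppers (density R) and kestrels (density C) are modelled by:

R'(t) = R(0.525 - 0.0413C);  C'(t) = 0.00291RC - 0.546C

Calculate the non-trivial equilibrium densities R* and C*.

R* ≈ 188, C* ≈ 12.7

Set dC/dt = 0 with C > 0: 0.00291R - 0.546 = 0, so R* = 0.546/0.00291 = 188.
Set dR/dt = 0 with R > 0: 0.525 - 0.0413C = 0, so C* = 0.525/0.0413 = 12.7.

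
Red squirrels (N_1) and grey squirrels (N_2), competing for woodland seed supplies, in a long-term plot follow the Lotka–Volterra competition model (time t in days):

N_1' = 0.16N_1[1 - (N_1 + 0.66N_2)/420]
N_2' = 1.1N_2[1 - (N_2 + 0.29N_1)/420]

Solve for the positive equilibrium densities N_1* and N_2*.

N_1* ≈ 177, N_2* ≈ 369

Setting both brackets to zero gives the nullclines N_1 + 0.66N_2 = 420 and 0.29N_1 + N_2 = 420.
Substituting N_2 = 420 - 0.29N_1 into the first: N_1(1 - 0.66·0.29) = 420 - 0.66·420.
So N_1* = 143/0.809 = 177, and then N_2* = 420 - 0.29·177 = 369.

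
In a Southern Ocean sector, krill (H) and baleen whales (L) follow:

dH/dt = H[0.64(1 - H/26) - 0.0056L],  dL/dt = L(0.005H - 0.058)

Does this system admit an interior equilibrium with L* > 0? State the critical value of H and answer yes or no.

The predator equation gives dL/dt > 0 only when H > 0.058/0.005 = 11.6.
Without the predator, H → K = 26. Since 26 > 11.6, the predator can invade and persist.

Threshold H = 11.6; K > 11.6, so yes, the predator persists.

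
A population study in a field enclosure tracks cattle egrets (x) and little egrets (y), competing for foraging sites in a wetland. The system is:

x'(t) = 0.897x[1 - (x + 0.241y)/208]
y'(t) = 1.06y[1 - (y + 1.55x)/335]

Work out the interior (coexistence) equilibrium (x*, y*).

Setting both brackets to zero gives the nullclines x + 0.241y = 208 and 1.55x + y = 335.
Substituting y = 335 - 1.55x into the first: x(1 - 0.241·1.55) = 208 - 0.241·335.
So x* = 127/0.626 = 203, and then y* = 335 - 1.55·203 = 20.1.

x* ≈ 203, y* ≈ 20.1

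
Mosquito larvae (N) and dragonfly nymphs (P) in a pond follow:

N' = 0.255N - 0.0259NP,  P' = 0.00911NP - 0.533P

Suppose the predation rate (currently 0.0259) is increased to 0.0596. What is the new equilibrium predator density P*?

P* ≈ 4.28

At the interior fixed point, setting dN/dt = 0 with N > 0 fixes P* = (prey growth rate)/(NP coefficient) — independent of the other coefficients.
With the change, P* = 0.255/0.0596 = 4.28; it falls from 9.85.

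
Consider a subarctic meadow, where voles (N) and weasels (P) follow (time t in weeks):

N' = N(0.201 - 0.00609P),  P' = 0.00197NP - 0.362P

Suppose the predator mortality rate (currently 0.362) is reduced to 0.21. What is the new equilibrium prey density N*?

At the interior fixed point, setting dP/dt = 0 with P > 0 fixes N* = (predator death rate)/(NP coefficient) — independent of the other coefficients.
With the change, N* = 0.21/0.00197 = 107; it falls from 184.

N* ≈ 107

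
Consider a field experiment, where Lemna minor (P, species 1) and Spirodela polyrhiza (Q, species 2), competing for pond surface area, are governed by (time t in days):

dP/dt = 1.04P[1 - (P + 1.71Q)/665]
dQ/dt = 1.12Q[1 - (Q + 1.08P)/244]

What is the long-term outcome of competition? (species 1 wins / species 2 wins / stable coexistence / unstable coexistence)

species 1 excludes species 2

Compare the nullcline intercepts: K1/α12 = 665/1.71 = 389 > K2 = 244; K2/α21 = 244/1.08 = 226 < K1 = 665.
Since the inequalities point opposite ways, species 1 can invade but species 2 cannot.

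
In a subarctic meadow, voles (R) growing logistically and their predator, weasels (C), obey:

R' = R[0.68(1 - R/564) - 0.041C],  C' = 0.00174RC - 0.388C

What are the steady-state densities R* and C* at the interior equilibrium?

R* ≈ 223, C* ≈ 10

From dC/dt = 0 with C > 0: 0.00174R* = 0.388, so R* = 223.
Substitute into dR/dt = 0: 0.68(1 - 223/564) = 0.041C*.
The bracket is 0.605, giving C* = 0.411/0.041 = 10.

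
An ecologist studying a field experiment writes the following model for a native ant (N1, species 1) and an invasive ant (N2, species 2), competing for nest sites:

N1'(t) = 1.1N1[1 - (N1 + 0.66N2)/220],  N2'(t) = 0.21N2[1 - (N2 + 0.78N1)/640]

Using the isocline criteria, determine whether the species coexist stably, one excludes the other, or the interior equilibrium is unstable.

Compare the nullcline intercepts: K1/α12 = 220/0.66 = 333 < K2 = 640; K2/α21 = 640/0.78 = 821 > K1 = 220.
Since the inequalities point opposite ways, species 2 can invade but species 1 cannot.

species 2 excludes species 1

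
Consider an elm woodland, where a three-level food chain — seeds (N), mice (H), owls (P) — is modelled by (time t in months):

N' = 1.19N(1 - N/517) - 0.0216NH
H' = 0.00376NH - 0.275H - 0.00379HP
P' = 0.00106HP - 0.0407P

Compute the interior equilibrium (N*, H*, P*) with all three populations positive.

N* ≈ 157, H* ≈ 38.4, P* ≈ 82.9

From dP/dt = 0: 0.00106H* = 0.0407, so H* = 38.4.
From dN/dt = 0: 1.19(1 - N*/517) = 0.0216·38.4, giving N* = 517·(1 - 0.697) = 157.
From dH/dt = 0: 0.00376·157 - 0.275 = 0.00379P*, so P* = 0.314/0.00379 = 82.9.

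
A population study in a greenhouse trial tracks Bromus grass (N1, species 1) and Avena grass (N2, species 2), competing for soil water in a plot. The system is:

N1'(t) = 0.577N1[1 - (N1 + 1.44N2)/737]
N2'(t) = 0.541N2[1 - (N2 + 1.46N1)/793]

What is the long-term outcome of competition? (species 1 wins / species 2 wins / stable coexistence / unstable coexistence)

Compare the nullcline intercepts: K1/α12 = 737/1.44 = 512 < K2 = 793; K2/α21 = 793/1.46 = 543 < K1 = 737.
Since both are reversed, neither can invade when rare; the interior point is a saddle.

unstable coexistence (outcome depends on initial conditions)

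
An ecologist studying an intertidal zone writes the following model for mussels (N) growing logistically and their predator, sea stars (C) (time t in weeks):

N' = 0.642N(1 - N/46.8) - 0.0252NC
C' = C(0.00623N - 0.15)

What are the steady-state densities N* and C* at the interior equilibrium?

From dC/dt = 0 with C > 0: 0.00623N* = 0.15, so N* = 24.1.
Substitute into dN/dt = 0: 0.642(1 - 24.1/46.8) = 0.0252C*.
The bracket is 0.486, giving C* = 0.312/0.0252 = 12.4.

N* ≈ 24.1, C* ≈ 12.4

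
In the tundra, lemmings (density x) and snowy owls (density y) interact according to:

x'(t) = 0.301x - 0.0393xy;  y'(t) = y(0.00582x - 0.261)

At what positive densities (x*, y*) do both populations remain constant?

x* ≈ 44.8, y* ≈ 7.66

Set dy/dt = 0 with y > 0: 0.00582x - 0.261 = 0, so x* = 0.261/0.00582 = 44.8.
Set dx/dt = 0 with x > 0: 0.301 - 0.0393y = 0, so y* = 0.301/0.0393 = 7.66.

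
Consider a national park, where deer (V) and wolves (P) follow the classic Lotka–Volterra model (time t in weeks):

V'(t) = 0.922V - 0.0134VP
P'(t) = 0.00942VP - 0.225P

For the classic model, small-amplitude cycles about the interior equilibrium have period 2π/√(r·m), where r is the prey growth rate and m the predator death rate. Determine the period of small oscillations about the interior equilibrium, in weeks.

Here r = 0.922 and m = 0.225, so r·m = 0.207.
ω = √0.207 = 0.455 per week, hence T = 2π/ω ≈ 13.8 weeks.

T ≈ 13.8 weeks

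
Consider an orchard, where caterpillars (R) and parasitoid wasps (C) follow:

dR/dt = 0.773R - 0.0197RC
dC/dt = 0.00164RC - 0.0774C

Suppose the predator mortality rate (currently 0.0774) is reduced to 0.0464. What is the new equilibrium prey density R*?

At the interior fixed point, setting dC/dt = 0 with C > 0 fixes R* = (predator death rate)/(RC coefficient) — independent of the other coefficients.
With the change, R* = 0.0464/0.00164 = 28.3; it falls from 47.2.

R* ≈ 28.3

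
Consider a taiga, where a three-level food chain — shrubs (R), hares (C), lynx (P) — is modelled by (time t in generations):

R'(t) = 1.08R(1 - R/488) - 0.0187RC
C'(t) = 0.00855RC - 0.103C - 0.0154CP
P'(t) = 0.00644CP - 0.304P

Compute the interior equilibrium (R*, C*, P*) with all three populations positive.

From dP/dt = 0: 0.00644C* = 0.304, so C* = 47.2.
From dR/dt = 0: 1.08(1 - R*/488) = 0.0187·47.2, giving R* = 488·(1 - 0.817) = 89.1.
From dC/dt = 0: 0.00855·89.1 - 0.103 = 0.0154P*, so P* = 0.659/0.0154 = 42.8.

R* ≈ 89.1, C* ≈ 47.2, P* ≈ 42.8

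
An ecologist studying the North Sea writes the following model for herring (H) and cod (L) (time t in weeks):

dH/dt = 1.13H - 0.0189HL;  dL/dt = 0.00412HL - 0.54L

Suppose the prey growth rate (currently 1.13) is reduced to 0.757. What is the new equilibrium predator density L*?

L* ≈ 40.1

At the interior fixed point, setting dH/dt = 0 with H > 0 fixes L* = (prey growth rate)/(HL coefficient) — independent of the other coefficients.
With the change, L* = 0.757/0.0189 = 40.1; it falls from 59.8.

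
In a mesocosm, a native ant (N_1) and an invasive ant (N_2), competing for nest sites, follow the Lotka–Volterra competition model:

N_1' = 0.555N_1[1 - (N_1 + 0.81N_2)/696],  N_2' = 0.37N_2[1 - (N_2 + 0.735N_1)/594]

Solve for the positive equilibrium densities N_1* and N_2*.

Setting both brackets to zero gives the nullclines N_1 + 0.81N_2 = 696 and 0.735N_1 + N_2 = 594.
Substituting N_2 = 594 - 0.735N_1 into the first: N_1(1 - 0.81·0.735) = 696 - 0.81·594.
So N_1* = 215/0.405 = 531, and then N_2* = 594 - 0.735·531 = 204.

N_1* ≈ 531, N_2* ≈ 204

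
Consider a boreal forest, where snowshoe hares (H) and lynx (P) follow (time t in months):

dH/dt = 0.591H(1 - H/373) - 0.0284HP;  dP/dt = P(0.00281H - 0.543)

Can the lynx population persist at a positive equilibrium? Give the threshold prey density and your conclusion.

Threshold H = 193; K > 193, so yes, the predator persists.

The predator equation gives dP/dt > 0 only when H > 0.543/0.00281 = 193.
Without the predator, H → K = 373. Since 373 > 193, the predator can invade and persist.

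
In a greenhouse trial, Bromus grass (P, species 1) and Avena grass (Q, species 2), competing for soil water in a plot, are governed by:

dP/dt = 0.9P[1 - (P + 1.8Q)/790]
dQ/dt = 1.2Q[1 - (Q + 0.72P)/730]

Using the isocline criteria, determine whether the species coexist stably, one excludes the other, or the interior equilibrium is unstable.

species 2 excludes species 1

Compare the nullcline intercepts: K1/α12 = 790/1.8 = 439 < K2 = 730; K2/α21 = 730/0.72 = 1010 > K1 = 790.
Since the inequalities point opposite ways, species 2 can invade but species 1 cannot.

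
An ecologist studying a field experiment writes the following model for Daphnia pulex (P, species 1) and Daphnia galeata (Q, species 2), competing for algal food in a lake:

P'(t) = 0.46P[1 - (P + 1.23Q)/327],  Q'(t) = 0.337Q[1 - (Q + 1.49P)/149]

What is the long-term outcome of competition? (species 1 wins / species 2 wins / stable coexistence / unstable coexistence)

species 1 excludes species 2

Compare the nullcline intercepts: K1/α12 = 327/1.23 = 266 > K2 = 149; K2/α21 = 149/1.49 = 100 < K1 = 327.
Since the inequalities point opposite ways, species 1 can invade but species 2 cannot.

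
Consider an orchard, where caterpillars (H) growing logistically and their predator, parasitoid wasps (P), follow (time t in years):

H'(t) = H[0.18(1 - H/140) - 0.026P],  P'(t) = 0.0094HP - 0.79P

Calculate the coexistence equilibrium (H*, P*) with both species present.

From dP/dt = 0 with P > 0: 0.0094H* = 0.79, so H* = 84.
Substitute into dH/dt = 0: 0.18(1 - 84/140) = 0.026P*.
The bracket is 0.4, giving P* = 0.0719/0.026 = 2.77.

H* ≈ 84, P* ≈ 2.77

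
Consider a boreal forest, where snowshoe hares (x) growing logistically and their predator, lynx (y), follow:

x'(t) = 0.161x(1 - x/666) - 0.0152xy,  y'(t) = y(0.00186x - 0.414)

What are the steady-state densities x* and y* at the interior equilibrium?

From dy/dt = 0 with y > 0: 0.00186x* = 0.414, so x* = 223.
Substitute into dx/dt = 0: 0.161(1 - 223/666) = 0.0152y*.
The bracket is 0.666, giving y* = 0.107/0.0152 = 7.05.

x* ≈ 223, y* ≈ 7.05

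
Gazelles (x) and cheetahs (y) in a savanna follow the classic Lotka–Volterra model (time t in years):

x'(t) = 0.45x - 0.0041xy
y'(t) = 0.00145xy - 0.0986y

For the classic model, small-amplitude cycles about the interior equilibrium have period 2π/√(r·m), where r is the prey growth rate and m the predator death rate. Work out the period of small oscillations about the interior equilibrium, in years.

Here r = 0.45 and m = 0.0986, so r·m = 0.0444.
ω = √0.0444 = 0.211 per year, hence T = 2π/ω ≈ 29.8 years.

T ≈ 29.8 years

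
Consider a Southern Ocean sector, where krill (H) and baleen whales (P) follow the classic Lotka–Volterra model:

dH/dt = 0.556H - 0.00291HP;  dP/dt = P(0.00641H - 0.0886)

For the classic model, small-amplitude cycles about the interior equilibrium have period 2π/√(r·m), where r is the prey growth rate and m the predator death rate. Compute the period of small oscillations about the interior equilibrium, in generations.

Here r = 0.556 and m = 0.0886, so r·m = 0.0493.
ω = √0.0493 = 0.222 per generation, hence T = 2π/ω ≈ 28.3 generations.

T ≈ 28.3 generations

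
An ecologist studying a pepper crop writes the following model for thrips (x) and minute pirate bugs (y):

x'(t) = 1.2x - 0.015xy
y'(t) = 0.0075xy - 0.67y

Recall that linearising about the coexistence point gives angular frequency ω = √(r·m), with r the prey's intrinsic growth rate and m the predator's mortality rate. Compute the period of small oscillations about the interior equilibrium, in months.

T ≈ 7.01 months

Here r = 1.2 and m = 0.67, so r·m = 0.804.
ω = √0.804 = 0.897 per month, hence T = 2π/ω ≈ 7.01 months.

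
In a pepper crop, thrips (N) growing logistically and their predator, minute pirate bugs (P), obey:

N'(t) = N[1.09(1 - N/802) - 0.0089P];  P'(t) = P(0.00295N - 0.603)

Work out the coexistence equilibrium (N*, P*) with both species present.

From dP/dt = 0 with P > 0: 0.00295N* = 0.603, so N* = 204.
Substitute into dN/dt = 0: 1.09(1 - 204/802) = 0.0089P*.
The bracket is 0.745, giving P* = 0.812/0.0089 = 91.3.

N* ≈ 204, P* ≈ 91.3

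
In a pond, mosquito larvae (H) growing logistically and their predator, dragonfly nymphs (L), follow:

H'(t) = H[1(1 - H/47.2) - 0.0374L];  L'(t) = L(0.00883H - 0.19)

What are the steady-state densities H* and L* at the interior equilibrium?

H* ≈ 21.5, L* ≈ 14.5

From dL/dt = 0 with L > 0: 0.00883H* = 0.19, so H* = 21.5.
Substitute into dH/dt = 0: 1(1 - 21.5/47.2) = 0.0374L*.
The bracket is 0.544, giving L* = 0.544/0.0374 = 14.5.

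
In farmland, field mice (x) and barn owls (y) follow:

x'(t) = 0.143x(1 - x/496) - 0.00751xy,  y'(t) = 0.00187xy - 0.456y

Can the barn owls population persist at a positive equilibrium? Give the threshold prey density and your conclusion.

The predator equation gives dy/dt > 0 only when x > 0.456/0.00187 = 244.
Without the predator, x → K = 496. Since 496 > 244, the predator can invade and persist.

Threshold x = 244; K > 244, so yes, the predator persists.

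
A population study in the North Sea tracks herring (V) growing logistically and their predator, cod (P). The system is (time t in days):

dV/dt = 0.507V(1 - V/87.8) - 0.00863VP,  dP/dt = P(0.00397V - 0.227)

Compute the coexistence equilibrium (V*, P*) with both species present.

V* ≈ 57.2, P* ≈ 20.5

From dP/dt = 0 with P > 0: 0.00397V* = 0.227, so V* = 57.2.
Substitute into dV/dt = 0: 0.507(1 - 57.2/87.8) = 0.00863P*.
The bracket is 0.349, giving P* = 0.177/0.00863 = 20.5.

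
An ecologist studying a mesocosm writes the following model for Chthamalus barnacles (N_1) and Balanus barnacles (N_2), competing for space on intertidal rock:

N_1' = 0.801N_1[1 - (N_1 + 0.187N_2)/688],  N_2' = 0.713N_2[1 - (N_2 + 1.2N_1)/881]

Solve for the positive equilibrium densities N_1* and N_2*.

Setting both brackets to zero gives the nullclines N_1 + 0.187N_2 = 688 and 1.2N_1 + N_2 = 881.
Substituting N_2 = 881 - 1.2N_1 into the first: N_1(1 - 0.187·1.2) = 688 - 0.187·881.
So N_1* = 523/0.776 = 675, and then N_2* = 881 - 1.2·675 = 71.4.

N_1* ≈ 675, N_2* ≈ 71.4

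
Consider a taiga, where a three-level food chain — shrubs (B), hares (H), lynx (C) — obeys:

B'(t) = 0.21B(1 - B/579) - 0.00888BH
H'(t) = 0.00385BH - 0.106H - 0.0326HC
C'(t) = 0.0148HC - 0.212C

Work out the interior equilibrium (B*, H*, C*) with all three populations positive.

From dC/dt = 0: 0.0148H* = 0.212, so H* = 14.3.
From dB/dt = 0: 0.21(1 - B*/579) = 0.00888·14.3, giving B* = 579·(1 - 0.606) = 228.
From dH/dt = 0: 0.00385·228 - 0.106 = 0.0326C*, so C* = 0.773/0.0326 = 23.7.

B* ≈ 228, H* ≈ 14.3, C* ≈ 23.7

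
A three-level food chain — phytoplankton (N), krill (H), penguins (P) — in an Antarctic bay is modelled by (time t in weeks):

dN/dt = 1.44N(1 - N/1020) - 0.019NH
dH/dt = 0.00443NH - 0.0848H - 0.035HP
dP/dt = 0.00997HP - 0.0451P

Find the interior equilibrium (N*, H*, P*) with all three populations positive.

N* ≈ 959, H* ≈ 4.52, P* ≈ 119

From dP/dt = 0: 0.00997H* = 0.0451, so H* = 4.52.
From dN/dt = 0: 1.44(1 - N*/1020) = 0.019·4.52, giving N* = 1020·(1 - 0.0597) = 959.
From dH/dt = 0: 0.00443·959 - 0.0848 = 0.035P*, so P* = 4.16/0.035 = 119.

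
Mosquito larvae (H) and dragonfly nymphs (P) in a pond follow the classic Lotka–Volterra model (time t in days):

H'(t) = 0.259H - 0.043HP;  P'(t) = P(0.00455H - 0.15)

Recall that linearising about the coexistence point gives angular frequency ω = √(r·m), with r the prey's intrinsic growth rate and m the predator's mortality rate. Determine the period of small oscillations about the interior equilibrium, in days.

T ≈ 31.9 days

Here r = 0.259 and m = 0.15, so r·m = 0.0389.
ω = √0.0389 = 0.197 per day, hence T = 2π/ω ≈ 31.9 days.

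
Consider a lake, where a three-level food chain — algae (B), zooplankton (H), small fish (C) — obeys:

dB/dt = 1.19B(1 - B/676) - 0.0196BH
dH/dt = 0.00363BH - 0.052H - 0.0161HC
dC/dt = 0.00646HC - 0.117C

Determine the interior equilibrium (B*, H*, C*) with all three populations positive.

B* ≈ 474, H* ≈ 18.1, C* ≈ 104

From dC/dt = 0: 0.00646H* = 0.117, so H* = 18.1.
From dB/dt = 0: 1.19(1 - B*/676) = 0.0196·18.1, giving B* = 676·(1 - 0.298) = 474.
From dH/dt = 0: 0.00363·474 - 0.052 = 0.0161C*, so C* = 1.67/0.0161 = 104.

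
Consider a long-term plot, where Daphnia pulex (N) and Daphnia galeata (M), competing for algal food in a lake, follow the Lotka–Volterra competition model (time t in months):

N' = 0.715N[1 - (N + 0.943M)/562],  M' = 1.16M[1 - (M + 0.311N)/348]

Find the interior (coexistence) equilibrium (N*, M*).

Setting both brackets to zero gives the nullclines N + 0.943M = 562 and 0.311N + M = 348.
Substituting M = 348 - 0.311N into the first: N(1 - 0.943·0.311) = 562 - 0.943·348.
So N* = 234/0.707 = 331, and then M* = 348 - 0.311·331 = 245.

N* ≈ 331, M* ≈ 245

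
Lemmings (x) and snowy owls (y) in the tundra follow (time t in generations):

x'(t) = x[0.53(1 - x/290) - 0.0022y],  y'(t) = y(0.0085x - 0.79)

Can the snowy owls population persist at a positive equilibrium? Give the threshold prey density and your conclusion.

Threshold x = 92.9; K > 92.9, so yes, the predator persists.

The predator equation gives dy/dt > 0 only when x > 0.79/0.0085 = 92.9.
Without the predator, x → K = 290. Since 290 > 92.9, the predator can invade and persist.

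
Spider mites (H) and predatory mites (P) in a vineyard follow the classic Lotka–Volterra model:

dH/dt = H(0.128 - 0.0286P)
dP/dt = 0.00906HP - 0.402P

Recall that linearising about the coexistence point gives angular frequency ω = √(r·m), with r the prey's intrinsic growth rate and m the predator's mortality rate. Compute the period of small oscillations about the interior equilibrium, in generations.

T ≈ 27.7 generations

Here r = 0.128 and m = 0.402, so r·m = 0.0515.
ω = √0.0515 = 0.227 per generation, hence T = 2π/ω ≈ 27.7 generations.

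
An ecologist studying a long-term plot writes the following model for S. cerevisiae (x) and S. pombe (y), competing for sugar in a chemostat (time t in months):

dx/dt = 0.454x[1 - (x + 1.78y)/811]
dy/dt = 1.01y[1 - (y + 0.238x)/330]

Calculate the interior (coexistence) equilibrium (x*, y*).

Setting both brackets to zero gives the nullclines x + 1.78y = 811 and 0.238x + y = 330.
Substituting y = 330 - 0.238x into the first: x(1 - 1.78·0.238) = 811 - 1.78·330.
So x* = 224/0.576 = 388, and then y* = 330 - 0.238·388 = 238.

x* ≈ 388, y* ≈ 238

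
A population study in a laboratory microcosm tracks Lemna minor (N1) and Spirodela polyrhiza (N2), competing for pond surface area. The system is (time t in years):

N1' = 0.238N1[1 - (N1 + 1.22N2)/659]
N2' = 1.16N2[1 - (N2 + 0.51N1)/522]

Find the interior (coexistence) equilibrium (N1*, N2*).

N1* ≈ 58.7, N2* ≈ 492

Setting both brackets to zero gives the nullclines N1 + 1.22N2 = 659 and 0.51N1 + N2 = 522.
Substituting N2 = 522 - 0.51N1 into the first: N1(1 - 1.22·0.51) = 659 - 1.22·522.
So N1* = 22.2/0.378 = 58.7, and then N2* = 522 - 0.51·58.7 = 492.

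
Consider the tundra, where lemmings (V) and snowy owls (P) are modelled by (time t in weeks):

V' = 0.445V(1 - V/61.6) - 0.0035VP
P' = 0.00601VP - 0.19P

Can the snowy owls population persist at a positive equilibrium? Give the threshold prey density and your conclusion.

The predator equation gives dP/dt > 0 only when V > 0.19/0.00601 = 31.6.
Without the predator, V → K = 61.6. Since 61.6 > 31.6, the predator can invade and persist.

Threshold V = 31.6; K > 31.6, so yes, the predator persists.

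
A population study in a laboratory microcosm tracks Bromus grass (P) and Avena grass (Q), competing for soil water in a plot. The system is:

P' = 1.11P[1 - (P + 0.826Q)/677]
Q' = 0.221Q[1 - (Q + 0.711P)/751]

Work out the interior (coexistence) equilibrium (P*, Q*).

P* ≈ 137, Q* ≈ 653

Setting both brackets to zero gives the nullclines P + 0.826Q = 677 and 0.711P + Q = 751.
Substituting Q = 751 - 0.711P into the first: P(1 - 0.826·0.711) = 677 - 0.826·751.
So P* = 56.7/0.413 = 137, and then Q* = 751 - 0.711·137 = 653.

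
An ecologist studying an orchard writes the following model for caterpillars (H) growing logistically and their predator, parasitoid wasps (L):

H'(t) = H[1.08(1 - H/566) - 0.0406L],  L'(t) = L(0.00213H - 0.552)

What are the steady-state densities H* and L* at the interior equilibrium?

From dL/dt = 0 with L > 0: 0.00213H* = 0.552, so H* = 259.
Substitute into dH/dt = 0: 1.08(1 - 259/566) = 0.0406L*.
The bracket is 0.542, giving L* = 0.585/0.0406 = 14.4.

H* ≈ 259, L* ≈ 14.4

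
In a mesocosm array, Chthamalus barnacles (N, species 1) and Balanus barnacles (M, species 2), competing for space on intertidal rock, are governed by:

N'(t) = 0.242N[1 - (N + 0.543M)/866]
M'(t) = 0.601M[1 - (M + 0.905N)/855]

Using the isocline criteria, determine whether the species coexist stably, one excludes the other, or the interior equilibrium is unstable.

Compare the nullcline intercepts: K1/α12 = 866/0.543 = 1590 > K2 = 855; K2/α21 = 855/0.905 = 945 > K1 = 866.
Since both inequalities hold, each species can invade when rare, so the interior equilibrium is stable.

stable coexistence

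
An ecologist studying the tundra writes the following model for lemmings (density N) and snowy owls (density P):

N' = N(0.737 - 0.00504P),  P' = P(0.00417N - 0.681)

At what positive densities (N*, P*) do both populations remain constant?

N* ≈ 163, P* ≈ 146

Set dP/dt = 0 with P > 0: 0.00417N - 0.681 = 0, so N* = 0.681/0.00417 = 163.
Set dN/dt = 0 with N > 0: 0.737 - 0.00504P = 0, so P* = 0.737/0.00504 = 146.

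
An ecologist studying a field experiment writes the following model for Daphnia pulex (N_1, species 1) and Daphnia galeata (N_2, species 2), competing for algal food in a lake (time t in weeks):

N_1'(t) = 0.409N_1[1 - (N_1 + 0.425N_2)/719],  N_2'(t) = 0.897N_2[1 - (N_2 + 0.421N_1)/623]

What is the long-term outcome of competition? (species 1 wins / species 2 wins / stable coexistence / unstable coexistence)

Compare the nullcline intercepts: K1/α12 = 719/0.425 = 1690 > K2 = 623; K2/α21 = 623/0.421 = 1480 > K1 = 719.
Since both inequalities hold, each species can invade when rare, so the interior equilibrium is stable.

stable coexistence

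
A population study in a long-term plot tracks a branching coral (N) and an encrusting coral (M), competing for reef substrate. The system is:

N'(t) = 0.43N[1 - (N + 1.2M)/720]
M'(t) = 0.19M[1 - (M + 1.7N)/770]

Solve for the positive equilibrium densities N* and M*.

N* ≈ 196, M* ≈ 437

Setting both brackets to zero gives the nullclines N + 1.2M = 720 and 1.7N + M = 770.
Substituting M = 770 - 1.7N into the first: N(1 - 1.2·1.7) = 720 - 1.2·770.
So N* = -204/-1.04 = 196, and then M* = 770 - 1.7·196 = 437.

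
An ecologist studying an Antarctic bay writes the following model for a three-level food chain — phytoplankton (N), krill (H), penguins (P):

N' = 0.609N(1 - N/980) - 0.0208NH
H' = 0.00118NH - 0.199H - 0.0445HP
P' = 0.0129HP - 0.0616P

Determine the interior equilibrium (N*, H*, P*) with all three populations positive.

From dP/dt = 0: 0.0129H* = 0.0616, so H* = 4.78.
From dN/dt = 0: 0.609(1 - N*/980) = 0.0208·4.78, giving N* = 980·(1 - 0.163) = 820.
From dH/dt = 0: 0.00118·820 - 0.199 = 0.0445P*, so P* = 0.769/0.0445 = 17.3.

N* ≈ 820, H* ≈ 4.78, P* ≈ 17.3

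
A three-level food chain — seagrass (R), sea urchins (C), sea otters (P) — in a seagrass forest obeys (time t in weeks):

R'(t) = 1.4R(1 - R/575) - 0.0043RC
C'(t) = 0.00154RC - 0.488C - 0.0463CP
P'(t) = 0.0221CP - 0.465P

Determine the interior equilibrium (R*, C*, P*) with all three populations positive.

R* ≈ 538, C* ≈ 21, P* ≈ 7.35

From dP/dt = 0: 0.0221C* = 0.465, so C* = 21.
From dR/dt = 0: 1.4(1 - R*/575) = 0.0043·21, giving R* = 575·(1 - 0.0646) = 538.
From dC/dt = 0: 0.00154·538 - 0.488 = 0.0463P*, so P* = 0.34/0.0463 = 7.35.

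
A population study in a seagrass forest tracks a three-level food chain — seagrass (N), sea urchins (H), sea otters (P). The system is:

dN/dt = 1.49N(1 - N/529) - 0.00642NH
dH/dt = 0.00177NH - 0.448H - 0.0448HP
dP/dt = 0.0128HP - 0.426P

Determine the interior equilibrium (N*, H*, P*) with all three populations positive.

N* ≈ 453, H* ≈ 33.3, P* ≈ 7.9

From dP/dt = 0: 0.0128H* = 0.426, so H* = 33.3.
From dN/dt = 0: 1.49(1 - N*/529) = 0.00642·33.3, giving N* = 529·(1 - 0.143) = 453.
From dH/dt = 0: 0.00177·453 - 0.448 = 0.0448P*, so P* = 0.354/0.0448 = 7.9.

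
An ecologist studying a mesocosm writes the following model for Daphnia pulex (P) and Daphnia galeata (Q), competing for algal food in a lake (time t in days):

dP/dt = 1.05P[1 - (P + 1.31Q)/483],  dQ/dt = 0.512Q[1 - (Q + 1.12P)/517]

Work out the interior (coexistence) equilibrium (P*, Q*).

P* ≈ 416, Q* ≈ 51.3

Setting both brackets to zero gives the nullclines P + 1.31Q = 483 and 1.12P + Q = 517.
Substituting Q = 517 - 1.12P into the first: P(1 - 1.31·1.12) = 483 - 1.31·517.
So P* = -194/-0.467 = 416, and then Q* = 517 - 1.12·416 = 51.3.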